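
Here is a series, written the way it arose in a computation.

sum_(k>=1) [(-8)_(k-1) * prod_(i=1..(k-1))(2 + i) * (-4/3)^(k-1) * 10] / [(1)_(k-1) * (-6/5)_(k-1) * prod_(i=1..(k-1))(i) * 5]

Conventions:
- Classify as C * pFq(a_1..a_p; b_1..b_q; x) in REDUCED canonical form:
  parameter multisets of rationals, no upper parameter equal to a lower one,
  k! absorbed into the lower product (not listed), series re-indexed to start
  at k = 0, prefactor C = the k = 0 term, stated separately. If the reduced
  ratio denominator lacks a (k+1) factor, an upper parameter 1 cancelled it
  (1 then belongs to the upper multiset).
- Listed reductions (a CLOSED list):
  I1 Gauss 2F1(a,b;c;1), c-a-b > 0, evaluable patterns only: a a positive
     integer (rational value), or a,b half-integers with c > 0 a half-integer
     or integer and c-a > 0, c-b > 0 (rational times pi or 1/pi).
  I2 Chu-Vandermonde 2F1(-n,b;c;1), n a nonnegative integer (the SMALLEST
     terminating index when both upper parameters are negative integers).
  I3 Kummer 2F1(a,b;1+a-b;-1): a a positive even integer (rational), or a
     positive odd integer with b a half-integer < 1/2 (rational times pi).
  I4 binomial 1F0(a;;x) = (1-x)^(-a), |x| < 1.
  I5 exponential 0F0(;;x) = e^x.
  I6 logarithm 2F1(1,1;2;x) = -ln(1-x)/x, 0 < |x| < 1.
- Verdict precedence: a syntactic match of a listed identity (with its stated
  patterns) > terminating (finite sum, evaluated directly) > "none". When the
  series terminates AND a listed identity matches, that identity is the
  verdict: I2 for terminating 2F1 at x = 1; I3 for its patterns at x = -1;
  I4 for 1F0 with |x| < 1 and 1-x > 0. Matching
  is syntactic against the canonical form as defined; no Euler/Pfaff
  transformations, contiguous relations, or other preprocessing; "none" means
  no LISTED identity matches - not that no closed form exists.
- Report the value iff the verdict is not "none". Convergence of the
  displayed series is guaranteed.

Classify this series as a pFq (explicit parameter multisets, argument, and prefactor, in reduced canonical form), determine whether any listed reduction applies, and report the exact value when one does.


At argument -4/3: a 2F2 with upper {-8, 3}, lower {-6/5, 1}, scaled by C = 2. Verdict: terminating (-8 upstairs). 9 nonzero terms in all; added directly. Its exact value is 1573459585118/32535999.

First insight: x = (-4/3) and the constant factors (C = 2) combine into one prefactor.
Step ratio: r(k) = (-4/3) * (k-8) (k+3) / [(k-6/5) (k+1) (k+1)] ; factor over Q: parameters, x = (-4/3), and C = 2.


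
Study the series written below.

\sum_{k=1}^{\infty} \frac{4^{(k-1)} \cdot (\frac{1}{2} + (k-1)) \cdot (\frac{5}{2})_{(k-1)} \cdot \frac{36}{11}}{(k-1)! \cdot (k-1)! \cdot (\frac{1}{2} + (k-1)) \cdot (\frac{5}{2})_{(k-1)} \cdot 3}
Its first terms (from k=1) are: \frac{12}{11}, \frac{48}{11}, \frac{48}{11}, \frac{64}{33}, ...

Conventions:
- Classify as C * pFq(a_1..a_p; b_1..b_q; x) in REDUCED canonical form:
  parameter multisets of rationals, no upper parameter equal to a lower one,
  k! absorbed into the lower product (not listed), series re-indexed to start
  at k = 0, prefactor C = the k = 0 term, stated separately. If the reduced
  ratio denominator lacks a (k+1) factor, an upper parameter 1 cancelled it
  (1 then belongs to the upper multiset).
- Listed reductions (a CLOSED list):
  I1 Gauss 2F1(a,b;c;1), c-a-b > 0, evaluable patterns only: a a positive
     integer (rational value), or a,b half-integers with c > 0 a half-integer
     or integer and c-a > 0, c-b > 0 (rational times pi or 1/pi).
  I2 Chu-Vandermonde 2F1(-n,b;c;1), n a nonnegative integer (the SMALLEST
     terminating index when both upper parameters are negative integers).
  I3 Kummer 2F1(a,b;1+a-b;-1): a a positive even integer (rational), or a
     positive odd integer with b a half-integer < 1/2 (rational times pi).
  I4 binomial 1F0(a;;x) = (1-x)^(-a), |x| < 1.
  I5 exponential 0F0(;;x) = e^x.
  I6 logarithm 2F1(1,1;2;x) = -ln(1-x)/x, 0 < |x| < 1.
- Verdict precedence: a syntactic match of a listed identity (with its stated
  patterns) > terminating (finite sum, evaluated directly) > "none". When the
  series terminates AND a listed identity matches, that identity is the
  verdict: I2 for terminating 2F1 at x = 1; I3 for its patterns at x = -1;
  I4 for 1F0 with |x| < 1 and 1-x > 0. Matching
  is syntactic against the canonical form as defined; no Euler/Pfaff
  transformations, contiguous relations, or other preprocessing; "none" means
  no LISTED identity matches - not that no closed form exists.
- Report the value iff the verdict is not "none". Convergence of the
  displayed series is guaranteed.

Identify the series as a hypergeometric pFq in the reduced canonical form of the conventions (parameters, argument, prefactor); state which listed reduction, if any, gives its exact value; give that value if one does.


The series (x = 4) is 0F1: upper {-}, lower {1}, prefactor \frac{12}{11}. Verdict: none. A 0F1 with upper {-} fits none of I1-I6 at x = 4; the sum runs forever.

First insight: x = 4 and k + 1/2 divides numerator and denominator alike; prefactor 12/11 after cancelling.
Ratio: r(k) = 4 * 1 / [(k+1) (k+1)] - rational in k, leading ratio 4; with t_0 = \frac{12}{11}, classification follows.


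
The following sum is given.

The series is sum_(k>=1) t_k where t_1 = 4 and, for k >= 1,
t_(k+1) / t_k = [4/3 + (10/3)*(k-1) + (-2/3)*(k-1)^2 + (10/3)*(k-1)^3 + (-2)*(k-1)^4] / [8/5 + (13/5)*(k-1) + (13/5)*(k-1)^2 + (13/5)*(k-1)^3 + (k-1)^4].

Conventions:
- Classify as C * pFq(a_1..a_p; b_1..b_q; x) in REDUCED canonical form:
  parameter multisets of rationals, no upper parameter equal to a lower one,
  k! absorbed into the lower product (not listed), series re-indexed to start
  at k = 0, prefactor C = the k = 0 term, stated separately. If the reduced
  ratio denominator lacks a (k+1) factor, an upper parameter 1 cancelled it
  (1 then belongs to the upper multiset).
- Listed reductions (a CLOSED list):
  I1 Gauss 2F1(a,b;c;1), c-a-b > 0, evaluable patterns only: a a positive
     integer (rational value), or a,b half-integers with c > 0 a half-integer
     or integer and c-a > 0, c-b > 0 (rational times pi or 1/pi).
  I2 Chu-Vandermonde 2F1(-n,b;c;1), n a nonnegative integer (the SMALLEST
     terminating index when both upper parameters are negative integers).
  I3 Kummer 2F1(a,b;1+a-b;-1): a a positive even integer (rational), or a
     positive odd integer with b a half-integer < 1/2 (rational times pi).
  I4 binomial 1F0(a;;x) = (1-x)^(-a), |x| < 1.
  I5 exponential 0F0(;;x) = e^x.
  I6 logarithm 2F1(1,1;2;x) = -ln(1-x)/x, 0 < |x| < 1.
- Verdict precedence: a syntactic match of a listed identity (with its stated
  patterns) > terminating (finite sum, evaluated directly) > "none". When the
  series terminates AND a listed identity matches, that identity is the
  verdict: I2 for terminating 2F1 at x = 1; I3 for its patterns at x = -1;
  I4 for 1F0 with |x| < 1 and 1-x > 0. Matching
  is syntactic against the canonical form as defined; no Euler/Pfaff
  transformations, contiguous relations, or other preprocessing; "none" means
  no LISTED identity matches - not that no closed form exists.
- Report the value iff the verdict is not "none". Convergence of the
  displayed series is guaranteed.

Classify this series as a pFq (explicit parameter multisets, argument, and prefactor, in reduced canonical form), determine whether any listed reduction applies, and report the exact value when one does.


With C = 4: the canonical form is 2F1(-2, 1/3; 8/5; -2). Verdict: terminating. (-2)_k vanishes past k = 2, leaving a 3-term sum, computed directly. Its exact value is 1058/117.

Structural cue: x = (-2) and the ratio is unreduced: k^2 + 1 divides both sides (C = 4).
Ratio: r(k) = (-2) * (k-2) (k+1/3) / [(k+8/5) (k+1)] - poly over poly, x = (-2) from leading terms; C = 4 at k = 0.


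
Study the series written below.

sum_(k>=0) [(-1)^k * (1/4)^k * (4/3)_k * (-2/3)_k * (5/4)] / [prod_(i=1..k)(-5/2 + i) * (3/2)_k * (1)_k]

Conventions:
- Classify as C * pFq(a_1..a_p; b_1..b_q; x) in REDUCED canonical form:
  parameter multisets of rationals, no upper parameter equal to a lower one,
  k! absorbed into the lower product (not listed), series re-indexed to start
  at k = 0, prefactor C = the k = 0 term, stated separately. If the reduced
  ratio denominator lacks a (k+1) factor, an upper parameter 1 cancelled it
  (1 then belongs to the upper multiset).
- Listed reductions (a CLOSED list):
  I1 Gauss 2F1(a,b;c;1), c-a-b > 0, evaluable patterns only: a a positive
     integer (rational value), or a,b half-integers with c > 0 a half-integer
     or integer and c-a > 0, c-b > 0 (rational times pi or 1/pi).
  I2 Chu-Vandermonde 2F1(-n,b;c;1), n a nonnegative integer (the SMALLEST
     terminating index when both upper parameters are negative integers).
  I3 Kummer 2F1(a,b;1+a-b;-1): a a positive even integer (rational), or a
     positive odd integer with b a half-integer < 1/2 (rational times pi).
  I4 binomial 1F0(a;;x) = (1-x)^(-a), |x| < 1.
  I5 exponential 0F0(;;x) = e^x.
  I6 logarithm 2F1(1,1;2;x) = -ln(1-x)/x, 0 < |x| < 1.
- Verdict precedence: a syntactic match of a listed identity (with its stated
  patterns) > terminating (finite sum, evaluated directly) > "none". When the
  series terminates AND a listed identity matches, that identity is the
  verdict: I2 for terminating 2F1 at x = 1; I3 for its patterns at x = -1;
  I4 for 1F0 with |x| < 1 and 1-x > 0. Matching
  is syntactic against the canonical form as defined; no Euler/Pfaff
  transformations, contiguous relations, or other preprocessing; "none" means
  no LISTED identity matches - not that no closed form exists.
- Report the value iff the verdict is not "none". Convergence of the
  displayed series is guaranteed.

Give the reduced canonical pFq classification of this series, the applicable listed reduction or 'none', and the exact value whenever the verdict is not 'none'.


x = -1/4 here; the reduced form reads 2F2, upper {-2/3, 4/3}, lower {-3/2, 3/2}, C = 5/4. Verdict: none. A 2F2 with upper {-2/3, 4/3} fits none of I1-I6 at x = -1/4; the sum runs forever.

The tell: x = (-1/4) and (1)_k (prefactor 5/4) is k! itself.
Ratio: r(k) = (-1/4) * (k-2/3) (k+4/3) / [(k-3/2) (k+3/2) (k+1)] - rational; roots negated = parameters, x = (-1/4), C = 5/4.


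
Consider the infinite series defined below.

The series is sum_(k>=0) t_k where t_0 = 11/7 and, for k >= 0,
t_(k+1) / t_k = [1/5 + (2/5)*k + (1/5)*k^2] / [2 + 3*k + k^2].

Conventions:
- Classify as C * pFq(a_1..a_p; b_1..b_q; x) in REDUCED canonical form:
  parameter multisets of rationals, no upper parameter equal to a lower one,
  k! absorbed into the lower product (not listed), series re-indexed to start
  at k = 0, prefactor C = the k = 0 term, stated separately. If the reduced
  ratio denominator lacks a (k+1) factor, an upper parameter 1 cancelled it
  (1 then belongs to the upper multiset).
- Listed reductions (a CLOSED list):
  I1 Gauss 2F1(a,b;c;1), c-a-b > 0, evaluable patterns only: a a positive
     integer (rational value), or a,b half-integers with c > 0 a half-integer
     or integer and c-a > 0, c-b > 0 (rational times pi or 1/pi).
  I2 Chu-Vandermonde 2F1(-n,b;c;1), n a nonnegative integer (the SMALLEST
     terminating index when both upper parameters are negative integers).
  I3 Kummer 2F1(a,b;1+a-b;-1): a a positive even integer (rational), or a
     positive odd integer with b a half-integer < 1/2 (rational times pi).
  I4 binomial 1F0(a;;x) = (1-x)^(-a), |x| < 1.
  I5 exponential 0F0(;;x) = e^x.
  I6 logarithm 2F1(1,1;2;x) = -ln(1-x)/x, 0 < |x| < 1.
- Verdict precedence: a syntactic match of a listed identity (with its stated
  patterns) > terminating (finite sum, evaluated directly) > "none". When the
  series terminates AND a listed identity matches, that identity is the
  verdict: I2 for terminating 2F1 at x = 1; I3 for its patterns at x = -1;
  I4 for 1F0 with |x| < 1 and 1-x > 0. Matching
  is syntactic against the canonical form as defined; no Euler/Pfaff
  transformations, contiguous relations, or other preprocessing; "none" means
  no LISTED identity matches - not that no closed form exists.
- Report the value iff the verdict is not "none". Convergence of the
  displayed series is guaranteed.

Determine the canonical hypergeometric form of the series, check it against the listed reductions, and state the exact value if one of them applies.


Prefactor 11/7, argument 1/5: 2F1 with upper {1, 1} over lower {2}. Verdict at x = 1/5: the I6 logarithm reduction matches (the logarithm: parameters (1,1;2), x = 1/5). Value: (-55/7) * ln(4/5).

Structural cue: t_0 = 11/7 here, and the expanded ratio factors over Q; prefactor 11/7, roots give parameters.
Term ratio: r(k) = (1/5) * (k+1) (k+1) / [(k+2) (k+1)] - poly over poly, x = (1/5) from leading terms; C = 11/7 at k = 0.


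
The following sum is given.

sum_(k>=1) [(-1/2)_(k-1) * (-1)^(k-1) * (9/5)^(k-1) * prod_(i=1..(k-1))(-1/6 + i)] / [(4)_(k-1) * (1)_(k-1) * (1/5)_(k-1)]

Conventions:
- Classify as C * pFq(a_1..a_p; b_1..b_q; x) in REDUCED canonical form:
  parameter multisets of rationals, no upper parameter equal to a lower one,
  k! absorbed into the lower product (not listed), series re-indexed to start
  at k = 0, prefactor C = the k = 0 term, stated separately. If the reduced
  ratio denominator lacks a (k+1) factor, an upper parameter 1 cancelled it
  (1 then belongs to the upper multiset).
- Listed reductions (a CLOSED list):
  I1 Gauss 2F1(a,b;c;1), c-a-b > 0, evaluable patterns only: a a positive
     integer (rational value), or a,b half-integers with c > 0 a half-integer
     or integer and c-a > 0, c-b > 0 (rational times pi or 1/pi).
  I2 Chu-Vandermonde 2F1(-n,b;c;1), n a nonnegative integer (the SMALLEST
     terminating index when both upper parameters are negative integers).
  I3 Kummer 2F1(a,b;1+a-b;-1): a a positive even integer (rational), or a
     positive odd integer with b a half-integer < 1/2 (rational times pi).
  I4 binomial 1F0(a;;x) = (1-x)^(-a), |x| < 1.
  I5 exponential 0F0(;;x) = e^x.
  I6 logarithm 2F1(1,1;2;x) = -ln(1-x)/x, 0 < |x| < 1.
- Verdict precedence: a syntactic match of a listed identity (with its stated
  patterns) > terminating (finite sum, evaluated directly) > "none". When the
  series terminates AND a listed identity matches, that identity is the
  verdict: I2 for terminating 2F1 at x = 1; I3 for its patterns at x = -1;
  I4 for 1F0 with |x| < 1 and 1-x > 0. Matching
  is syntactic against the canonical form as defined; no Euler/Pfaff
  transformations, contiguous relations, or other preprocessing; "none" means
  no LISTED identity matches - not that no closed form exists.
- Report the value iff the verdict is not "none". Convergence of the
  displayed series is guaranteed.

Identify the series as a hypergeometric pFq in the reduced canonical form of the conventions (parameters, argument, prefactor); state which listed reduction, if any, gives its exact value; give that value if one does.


Reduced: x = -9/5, 2F2, upper = {-1/2, 5/6}, lower = {1/5, 4}, C = 1. Verdict: none here - no I1-I6 shape fits x = -9/5 with lower {1/5, 4}.

The tell: x = (-9/5) and the (-1)^k factor (C = 1) folds into the argument's sign.
Term ratio: r(k) = (-9/5) * (k-1/2) (k+5/6) / [(k+1/5) (k+4) (k+1)] - poly over poly, x = (-9/5) from leading terms; C = 1 at k = 0.


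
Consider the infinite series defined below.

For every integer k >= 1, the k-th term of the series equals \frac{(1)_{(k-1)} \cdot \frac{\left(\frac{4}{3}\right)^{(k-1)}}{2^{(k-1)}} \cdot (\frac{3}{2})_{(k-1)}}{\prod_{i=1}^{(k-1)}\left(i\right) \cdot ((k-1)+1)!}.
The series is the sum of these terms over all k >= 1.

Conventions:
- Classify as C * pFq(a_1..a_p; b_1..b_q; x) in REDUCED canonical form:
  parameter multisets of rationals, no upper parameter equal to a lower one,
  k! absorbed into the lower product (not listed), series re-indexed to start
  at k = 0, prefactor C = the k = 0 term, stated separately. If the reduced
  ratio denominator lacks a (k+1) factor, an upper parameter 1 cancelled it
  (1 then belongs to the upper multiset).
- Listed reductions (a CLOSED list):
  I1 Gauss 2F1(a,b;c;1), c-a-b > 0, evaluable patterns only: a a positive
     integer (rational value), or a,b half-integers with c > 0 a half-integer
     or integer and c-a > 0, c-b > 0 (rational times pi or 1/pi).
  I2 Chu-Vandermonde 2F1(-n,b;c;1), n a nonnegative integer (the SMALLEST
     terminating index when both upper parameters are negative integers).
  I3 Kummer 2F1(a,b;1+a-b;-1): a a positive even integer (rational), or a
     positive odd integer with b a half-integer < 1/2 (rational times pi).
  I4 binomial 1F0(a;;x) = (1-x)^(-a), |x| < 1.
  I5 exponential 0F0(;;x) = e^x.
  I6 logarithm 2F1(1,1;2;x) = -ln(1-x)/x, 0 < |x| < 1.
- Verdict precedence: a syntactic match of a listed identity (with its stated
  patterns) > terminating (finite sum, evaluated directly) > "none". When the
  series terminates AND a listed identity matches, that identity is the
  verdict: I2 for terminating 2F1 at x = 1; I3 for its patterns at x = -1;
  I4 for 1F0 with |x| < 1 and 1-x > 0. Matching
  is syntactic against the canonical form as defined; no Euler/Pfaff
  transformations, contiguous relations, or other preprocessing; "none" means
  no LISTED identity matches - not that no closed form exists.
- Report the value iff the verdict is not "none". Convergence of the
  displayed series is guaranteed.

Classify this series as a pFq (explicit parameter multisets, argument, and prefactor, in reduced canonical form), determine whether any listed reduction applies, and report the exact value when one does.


With C = 1: the canonical form is 2F1(1, \frac{3}{2}; 2; \frac{2}{3}). Verdict: none - this 2F1 at x = \frac{2}{3} matches no listed pattern, and upper {1, \frac{3}{2}} holds no stopper.

Key observation: t_0 being 1, the denominator's factorial ratio (C = 1, x = 2/3) is a lower Pochhammer.
Ratio: r(k) = \frac{2}{3} * (k+1) (k+\frac{3}{2}) / [(k+2) (k+1)] - rational; roots negated = parameters, x = \frac{2}{3}, C = 1.


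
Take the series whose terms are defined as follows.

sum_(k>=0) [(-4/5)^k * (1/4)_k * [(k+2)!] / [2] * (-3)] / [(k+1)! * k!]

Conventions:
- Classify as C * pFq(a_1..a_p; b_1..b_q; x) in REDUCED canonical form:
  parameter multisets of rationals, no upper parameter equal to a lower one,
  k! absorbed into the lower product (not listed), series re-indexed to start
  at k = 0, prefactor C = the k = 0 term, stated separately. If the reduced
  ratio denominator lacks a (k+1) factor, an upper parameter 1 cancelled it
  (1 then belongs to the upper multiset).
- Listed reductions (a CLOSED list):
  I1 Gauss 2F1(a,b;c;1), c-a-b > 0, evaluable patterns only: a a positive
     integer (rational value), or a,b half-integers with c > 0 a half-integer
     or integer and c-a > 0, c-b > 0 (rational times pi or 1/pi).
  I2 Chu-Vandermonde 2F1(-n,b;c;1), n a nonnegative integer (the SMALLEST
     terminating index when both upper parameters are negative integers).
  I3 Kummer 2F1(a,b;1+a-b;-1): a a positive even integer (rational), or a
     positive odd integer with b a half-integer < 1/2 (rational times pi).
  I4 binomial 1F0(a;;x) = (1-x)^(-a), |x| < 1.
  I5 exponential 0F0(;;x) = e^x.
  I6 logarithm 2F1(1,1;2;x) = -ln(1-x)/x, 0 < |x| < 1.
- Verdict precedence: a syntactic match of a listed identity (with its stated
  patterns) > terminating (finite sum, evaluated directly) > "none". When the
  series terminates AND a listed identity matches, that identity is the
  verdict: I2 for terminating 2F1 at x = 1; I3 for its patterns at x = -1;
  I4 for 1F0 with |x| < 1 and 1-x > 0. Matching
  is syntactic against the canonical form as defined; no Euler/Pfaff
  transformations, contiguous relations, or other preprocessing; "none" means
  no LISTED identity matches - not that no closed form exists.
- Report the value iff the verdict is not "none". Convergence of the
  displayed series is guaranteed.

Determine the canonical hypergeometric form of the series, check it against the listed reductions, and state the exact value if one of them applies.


Prefactor -3, argument -4/5: 2F1 with upper {1/4, 3} over lower {2}. Verdict: none - at argument -4/5 the multisets {1/4, 3} ; {2} match no listed identity.

Structural cue: t_0 = -3 here, and the denominator's factorial ratio (C = -3, x = -4/5) is a lower Pochhammer.
Ratio: r(k) = (-4/5) * (k+1/4) (k+3) / [(k+2) (k+1)] - rational; roots negated = parameters, x = (-4/5), C = -3.


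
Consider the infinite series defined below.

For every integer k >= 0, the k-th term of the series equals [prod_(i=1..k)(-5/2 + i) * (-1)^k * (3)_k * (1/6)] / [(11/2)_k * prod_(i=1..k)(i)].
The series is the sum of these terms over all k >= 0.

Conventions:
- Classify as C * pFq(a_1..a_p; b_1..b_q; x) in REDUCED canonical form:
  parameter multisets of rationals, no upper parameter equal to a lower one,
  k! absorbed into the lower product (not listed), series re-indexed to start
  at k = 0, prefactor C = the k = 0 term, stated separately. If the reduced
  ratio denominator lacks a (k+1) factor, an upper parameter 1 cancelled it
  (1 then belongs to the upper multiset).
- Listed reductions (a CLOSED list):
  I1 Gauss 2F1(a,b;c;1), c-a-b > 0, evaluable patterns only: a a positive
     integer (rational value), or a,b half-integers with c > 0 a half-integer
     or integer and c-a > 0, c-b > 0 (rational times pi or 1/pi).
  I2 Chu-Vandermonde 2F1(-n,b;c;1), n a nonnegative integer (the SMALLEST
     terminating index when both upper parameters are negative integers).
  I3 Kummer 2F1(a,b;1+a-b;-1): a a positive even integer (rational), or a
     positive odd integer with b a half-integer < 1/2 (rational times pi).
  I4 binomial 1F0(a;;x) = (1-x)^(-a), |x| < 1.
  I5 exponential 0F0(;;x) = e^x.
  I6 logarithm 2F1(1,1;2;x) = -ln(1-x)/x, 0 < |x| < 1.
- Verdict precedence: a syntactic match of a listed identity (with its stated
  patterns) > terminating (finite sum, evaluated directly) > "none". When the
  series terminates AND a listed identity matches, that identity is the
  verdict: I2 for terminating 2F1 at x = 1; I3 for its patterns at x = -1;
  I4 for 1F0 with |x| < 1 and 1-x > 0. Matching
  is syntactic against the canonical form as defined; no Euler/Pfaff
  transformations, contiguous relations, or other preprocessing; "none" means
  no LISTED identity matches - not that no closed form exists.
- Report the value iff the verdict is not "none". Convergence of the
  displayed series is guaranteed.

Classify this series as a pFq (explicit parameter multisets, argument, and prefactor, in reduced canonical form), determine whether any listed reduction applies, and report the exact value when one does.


Canonical form: C = 1/6 times 2F1 with upper {-3/2, 3}, lower {11/2}, x = -1. Verdict: Kummer's theorem (I3) fires (x = -1; c = 11/2 equals 1+a-b for upper {-3/2, 3}: listed pattern). Sum: (105/1024) * pi.

First insight: x = (-1) and the running product (C = 1/6, x = -1) telescopes to a rising factorial.
Adjacent-term ratio: r(k) = (-1) * (k-3/2) (k+3) / [(k+11/2) (k+1)] - rational in k. x = (-1); t_0 = 1/6; negate the roots.


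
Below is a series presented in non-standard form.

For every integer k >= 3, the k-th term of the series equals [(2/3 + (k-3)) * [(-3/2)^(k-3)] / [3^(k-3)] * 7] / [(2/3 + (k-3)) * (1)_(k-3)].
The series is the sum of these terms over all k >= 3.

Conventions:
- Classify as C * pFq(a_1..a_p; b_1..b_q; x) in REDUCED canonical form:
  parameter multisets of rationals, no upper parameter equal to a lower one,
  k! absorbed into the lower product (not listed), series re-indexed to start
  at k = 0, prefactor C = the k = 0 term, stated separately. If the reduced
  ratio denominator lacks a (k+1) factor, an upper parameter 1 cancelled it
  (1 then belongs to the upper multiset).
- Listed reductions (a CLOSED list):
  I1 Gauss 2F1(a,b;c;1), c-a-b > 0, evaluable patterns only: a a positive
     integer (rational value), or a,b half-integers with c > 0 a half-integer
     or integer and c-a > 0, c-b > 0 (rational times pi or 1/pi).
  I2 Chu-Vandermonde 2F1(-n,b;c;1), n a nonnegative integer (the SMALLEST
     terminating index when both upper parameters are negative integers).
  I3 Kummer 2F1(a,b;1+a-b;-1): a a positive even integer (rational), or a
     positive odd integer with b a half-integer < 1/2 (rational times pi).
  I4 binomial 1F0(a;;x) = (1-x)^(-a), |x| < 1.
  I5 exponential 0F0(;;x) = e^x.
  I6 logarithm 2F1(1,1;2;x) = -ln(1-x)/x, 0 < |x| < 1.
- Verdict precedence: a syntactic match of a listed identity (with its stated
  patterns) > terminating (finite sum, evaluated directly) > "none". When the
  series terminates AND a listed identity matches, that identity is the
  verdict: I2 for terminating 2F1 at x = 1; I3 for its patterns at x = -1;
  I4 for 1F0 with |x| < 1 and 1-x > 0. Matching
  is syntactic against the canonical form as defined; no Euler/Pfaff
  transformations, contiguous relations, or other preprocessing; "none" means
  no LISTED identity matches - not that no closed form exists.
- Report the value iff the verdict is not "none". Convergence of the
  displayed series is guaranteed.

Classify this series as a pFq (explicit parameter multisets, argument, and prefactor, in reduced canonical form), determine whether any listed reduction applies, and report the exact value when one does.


With C = 7: the canonical form is 0F0(-; -; -1/2). Verdict: exponential (I5) matches (the 0F0 exponential series at x = -1/2). Exact value: 7 * e^(-1/2).

First insight: from the first term 7: striking the common factor k + 2/3 reduces the term (C = 7).
Ratio: r(k) = (-1/2) * 1 / [(k+1)] - rational in k. x = (-1/2); t_0 = 7; negate the roots.


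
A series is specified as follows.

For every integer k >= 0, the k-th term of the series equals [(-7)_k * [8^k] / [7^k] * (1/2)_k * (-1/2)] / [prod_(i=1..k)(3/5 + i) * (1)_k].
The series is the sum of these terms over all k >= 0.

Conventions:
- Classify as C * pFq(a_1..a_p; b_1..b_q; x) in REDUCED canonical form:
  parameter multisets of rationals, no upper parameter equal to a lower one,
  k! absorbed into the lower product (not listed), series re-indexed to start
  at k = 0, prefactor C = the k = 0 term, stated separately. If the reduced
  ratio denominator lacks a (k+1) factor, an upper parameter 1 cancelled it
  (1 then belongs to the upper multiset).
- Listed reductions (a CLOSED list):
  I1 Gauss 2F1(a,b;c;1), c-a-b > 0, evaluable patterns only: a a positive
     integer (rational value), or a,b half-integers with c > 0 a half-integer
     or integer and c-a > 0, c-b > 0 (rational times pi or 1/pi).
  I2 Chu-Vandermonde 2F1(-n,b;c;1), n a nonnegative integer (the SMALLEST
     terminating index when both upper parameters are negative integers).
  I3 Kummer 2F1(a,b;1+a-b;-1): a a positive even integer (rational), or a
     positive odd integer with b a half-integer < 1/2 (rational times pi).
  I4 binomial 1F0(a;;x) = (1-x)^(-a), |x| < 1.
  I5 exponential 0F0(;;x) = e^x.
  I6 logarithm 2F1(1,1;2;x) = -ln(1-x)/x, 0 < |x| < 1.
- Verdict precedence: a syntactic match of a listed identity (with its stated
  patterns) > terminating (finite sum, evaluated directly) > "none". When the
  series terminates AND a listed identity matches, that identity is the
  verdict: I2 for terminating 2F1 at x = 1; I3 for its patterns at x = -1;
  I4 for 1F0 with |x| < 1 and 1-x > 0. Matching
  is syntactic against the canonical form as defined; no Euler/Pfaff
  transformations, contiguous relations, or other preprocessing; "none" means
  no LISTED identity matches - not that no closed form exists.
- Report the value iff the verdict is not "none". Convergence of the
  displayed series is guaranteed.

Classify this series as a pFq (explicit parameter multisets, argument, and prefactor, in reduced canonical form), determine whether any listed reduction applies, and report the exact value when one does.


Classification (C = -1/2): 2F1 with upper {-7, 1/2}, lower {8/5}, argument x = 8/7. Verdict: terminating at k = 7: the factor (-7)_k kills every later term; summing the 8 survivors is exact. Exact value: -2935883351/18714191132.

Structural cue: t_0 = -1/2 here, and (1)_k (C = -1/2) is k! itself.
Adjacent-term ratio: r(k) = (8/7) * (k-7) (k+1/2) / [(k+8/5) (k+1)] - rational in k, leading ratio (8/7); with t_0 = -1/2, classification follows.


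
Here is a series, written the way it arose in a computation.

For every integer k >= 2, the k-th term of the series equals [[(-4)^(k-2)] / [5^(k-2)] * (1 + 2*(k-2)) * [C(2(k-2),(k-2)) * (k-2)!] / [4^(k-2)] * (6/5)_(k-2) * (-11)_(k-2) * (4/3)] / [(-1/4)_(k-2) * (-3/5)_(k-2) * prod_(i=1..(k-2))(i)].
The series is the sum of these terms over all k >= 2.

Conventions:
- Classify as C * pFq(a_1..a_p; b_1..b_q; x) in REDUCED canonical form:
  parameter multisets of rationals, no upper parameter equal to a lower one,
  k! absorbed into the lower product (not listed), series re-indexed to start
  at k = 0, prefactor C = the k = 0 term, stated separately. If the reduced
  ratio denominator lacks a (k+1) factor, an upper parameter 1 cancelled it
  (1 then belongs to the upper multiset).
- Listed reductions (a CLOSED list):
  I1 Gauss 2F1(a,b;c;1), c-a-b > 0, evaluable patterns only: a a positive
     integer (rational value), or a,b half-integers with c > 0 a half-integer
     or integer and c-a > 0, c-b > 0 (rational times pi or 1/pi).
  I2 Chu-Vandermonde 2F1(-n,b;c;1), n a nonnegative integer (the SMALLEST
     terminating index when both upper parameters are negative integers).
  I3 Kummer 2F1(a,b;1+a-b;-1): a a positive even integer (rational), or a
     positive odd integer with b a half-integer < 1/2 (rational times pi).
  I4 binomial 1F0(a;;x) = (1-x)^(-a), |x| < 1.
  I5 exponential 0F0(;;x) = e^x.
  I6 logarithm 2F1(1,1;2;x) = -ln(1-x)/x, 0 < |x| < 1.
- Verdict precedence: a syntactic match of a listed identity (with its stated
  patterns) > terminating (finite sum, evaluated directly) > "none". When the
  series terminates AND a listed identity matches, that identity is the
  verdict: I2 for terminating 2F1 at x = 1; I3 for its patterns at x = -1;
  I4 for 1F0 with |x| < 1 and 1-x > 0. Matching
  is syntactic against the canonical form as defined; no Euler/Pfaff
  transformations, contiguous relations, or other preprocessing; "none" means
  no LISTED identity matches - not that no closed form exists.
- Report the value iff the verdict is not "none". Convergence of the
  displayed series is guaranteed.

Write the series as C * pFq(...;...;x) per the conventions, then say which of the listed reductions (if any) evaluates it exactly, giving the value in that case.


Classification (C = 4/3): 3F2 with upper {-11, 6/5, 3/2}, lower {-3/5, -1/4}, argument x = -4/5. Verdict: terminating. With -11 upstairs the series is a 12-term polynomial sum; evaluated term by term. Its exact value is 942643629143465203737428/119223479443359375.

Key step: with t_0 = 4/3, the two geometric factors (prefactor 4/3) combine into one argument.
Ratio: r(k) = (-4/5) * (k-11) (k+6/5) (k+3/2) / [(k-3/5) (k-1/4) (k+1)] - rational in k. x = (-4/5); t_0 = 4/3; negate the roots.


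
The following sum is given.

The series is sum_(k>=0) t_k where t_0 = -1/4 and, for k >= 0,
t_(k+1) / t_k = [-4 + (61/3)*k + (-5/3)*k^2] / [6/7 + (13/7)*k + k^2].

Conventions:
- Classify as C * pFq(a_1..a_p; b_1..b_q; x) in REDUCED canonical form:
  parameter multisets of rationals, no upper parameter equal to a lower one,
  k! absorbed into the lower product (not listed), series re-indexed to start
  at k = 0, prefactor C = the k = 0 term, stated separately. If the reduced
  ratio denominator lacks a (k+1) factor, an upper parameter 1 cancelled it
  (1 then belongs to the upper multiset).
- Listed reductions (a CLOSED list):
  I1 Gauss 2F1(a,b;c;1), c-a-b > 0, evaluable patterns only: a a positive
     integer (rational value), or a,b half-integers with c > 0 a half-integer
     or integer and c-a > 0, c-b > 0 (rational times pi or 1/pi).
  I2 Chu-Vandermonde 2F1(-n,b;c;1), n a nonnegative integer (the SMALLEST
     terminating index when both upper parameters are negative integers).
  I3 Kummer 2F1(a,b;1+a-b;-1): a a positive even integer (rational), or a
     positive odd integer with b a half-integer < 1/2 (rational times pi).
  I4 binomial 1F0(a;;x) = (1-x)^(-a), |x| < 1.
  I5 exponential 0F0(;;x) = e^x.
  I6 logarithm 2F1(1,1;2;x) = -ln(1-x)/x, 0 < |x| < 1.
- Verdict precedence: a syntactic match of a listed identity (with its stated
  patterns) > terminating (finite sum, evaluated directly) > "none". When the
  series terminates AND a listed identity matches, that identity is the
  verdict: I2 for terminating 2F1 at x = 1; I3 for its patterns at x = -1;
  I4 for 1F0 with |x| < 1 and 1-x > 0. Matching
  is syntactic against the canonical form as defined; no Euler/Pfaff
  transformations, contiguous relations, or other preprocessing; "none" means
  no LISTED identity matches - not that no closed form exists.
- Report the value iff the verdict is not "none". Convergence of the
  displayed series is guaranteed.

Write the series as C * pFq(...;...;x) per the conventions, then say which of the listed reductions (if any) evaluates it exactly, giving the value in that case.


Reduced: x = -5/3, 2F1, upper = {-12, -1/5}, lower = {6/7}, C = -1/4. Verdict: terminating at k = 12: the factor (-12)_k kills every later term; summing the 13 survivors is exact. Value: 1143511958563854787/1424848907071395.

The tell: x = (-5/3) and factor the ratio over Q (C = -1/4, x = -5/3): negated roots = parameters.
Adjacent-term ratio: r(k) = (-5/3) * (k-12) (k-1/5) / [(k+6/7) (k+1)] - poly over poly, x = (-5/3) from leading terms; C = -1/4 at k = 0.


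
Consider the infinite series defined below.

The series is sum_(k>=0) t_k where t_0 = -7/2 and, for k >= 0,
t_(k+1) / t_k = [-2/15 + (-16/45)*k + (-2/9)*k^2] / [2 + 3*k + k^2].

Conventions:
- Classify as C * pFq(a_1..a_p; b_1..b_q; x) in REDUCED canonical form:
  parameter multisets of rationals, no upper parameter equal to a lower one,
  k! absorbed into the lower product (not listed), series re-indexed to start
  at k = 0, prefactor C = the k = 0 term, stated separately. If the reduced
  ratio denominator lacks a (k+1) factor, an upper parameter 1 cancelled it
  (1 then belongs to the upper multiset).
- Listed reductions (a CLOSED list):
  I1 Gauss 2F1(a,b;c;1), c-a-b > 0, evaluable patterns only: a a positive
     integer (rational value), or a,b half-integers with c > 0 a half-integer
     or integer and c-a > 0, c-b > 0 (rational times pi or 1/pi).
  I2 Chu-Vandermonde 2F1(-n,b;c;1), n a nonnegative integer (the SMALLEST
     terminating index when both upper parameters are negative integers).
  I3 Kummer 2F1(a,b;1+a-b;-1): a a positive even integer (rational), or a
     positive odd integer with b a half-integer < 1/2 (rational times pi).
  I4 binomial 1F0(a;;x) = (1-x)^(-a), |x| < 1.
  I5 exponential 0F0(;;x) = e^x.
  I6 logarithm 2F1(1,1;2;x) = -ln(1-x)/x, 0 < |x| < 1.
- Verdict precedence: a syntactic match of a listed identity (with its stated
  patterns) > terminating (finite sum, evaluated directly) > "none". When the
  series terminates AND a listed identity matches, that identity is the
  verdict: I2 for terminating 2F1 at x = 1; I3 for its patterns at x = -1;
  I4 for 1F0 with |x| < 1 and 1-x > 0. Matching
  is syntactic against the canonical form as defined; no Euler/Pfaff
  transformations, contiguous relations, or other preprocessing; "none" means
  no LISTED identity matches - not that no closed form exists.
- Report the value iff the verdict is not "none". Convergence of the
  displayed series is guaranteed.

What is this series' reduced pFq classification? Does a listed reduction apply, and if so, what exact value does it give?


Reduced: x = -2/9, 2F1, upper = {3/5, 1}, lower = {2}, C = -7/2. Verdict: none here - no I1-I6 shape fits x = -2/9 with lower {2}.

First insight: t_0 being -7/2, roots of the ratio polynomials (prefactor -7/2) are the negated parameters.
Ratio: r(k) = (-2/9) * (k+3/5) (k+1) / [(k+2) (k+1)] - poly over poly, x = (-2/9) from leading terms; C = -7/2 at k = 0.


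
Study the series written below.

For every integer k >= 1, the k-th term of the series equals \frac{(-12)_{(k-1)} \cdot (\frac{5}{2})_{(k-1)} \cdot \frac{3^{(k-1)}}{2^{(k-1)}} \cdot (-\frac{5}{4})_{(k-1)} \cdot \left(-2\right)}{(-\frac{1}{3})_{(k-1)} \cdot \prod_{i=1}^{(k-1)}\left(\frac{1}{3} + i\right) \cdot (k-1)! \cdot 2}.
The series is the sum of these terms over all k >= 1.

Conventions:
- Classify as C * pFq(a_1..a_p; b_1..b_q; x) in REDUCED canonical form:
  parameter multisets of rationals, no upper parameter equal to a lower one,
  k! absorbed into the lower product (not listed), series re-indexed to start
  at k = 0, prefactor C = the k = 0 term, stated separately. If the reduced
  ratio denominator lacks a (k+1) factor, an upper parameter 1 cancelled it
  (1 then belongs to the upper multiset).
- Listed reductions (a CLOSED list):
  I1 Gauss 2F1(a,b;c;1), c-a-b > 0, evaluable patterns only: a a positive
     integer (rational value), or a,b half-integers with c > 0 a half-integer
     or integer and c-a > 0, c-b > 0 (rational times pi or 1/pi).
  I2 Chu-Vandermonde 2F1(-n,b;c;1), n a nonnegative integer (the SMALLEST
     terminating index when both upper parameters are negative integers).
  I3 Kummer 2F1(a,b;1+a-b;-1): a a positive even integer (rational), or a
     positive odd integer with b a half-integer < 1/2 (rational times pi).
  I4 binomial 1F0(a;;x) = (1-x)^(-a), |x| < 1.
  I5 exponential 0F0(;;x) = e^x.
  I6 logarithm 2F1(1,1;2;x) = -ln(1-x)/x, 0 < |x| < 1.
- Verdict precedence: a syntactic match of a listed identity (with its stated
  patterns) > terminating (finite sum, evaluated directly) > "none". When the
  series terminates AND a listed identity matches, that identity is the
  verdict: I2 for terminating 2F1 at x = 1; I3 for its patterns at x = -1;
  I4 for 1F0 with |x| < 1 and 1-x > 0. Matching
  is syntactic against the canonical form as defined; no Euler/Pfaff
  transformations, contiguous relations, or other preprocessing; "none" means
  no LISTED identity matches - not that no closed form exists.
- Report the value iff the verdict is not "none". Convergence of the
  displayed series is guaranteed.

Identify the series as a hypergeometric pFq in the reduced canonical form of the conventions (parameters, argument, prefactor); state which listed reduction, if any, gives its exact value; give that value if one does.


The series (x = \frac{3}{2}) is 3F2: upper {-12, -\frac{5}{4}, \frac{5}{2}}, lower {-\frac{1}{3}, \frac{4}{3}}, prefactor -1. Verdict: terminating (-12 upstairs). 13 nonzero terms in all; added directly. Exact value: \frac{31413934105230701945704368020899}{106383748462321119953640488960}.

Structural cue: t_0 being -1, the lower running product (C = -1, x = 3/2) is a rising factorial.
Adjacent-term ratio: r(k) = \frac{3}{2} * (k-12) (k-\frac{5}{4}) (k+\frac{5}{2}) / [(k-\frac{1}{3}) (k+\frac{4}{3}) (k+1)] ; factor over Q: parameters, x = \frac{3}{2}, and C = -1.


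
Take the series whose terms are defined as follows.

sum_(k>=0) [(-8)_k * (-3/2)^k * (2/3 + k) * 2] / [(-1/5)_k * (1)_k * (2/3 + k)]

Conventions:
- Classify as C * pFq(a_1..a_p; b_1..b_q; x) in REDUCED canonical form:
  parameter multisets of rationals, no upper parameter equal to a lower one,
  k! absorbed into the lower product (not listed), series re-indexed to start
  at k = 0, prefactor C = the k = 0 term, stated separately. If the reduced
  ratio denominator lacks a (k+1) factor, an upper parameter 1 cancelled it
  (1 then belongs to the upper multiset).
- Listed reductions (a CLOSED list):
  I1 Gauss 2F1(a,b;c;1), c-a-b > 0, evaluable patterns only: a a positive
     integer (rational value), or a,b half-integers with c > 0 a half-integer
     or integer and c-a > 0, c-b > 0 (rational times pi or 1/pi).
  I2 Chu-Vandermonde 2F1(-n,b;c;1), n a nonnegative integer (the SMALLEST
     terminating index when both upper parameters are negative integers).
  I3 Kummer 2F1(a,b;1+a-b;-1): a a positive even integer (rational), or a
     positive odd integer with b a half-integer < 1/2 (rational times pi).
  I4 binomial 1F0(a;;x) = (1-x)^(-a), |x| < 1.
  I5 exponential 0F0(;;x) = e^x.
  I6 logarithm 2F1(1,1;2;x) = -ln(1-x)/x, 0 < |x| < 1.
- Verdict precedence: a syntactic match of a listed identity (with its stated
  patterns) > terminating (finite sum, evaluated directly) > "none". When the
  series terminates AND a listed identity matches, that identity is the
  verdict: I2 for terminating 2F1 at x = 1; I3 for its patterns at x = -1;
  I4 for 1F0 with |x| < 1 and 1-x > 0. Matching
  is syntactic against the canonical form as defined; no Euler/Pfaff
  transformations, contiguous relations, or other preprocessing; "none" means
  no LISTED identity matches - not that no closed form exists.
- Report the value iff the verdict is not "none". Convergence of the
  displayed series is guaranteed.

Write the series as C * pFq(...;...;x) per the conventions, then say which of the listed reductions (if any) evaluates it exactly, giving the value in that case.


Prefactor 2, argument -3/2: 1F1 with upper {-8} over lower {-1/5}. Verdict: terminating - no listed pattern fits, but -8 in the upper list cuts the series at k = 8; direct evaluation. Value: -3675244498003/1074282496.

Key step: t_0 = 2 here, and (1)_k (C = 2) is k! itself.
Consecutive-term ratio: r(k) = (-3/2) * (k-8) / [(k-1/5) (k+1)] ; factor over Q: parameters, x = (-3/2), and C = 2.
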